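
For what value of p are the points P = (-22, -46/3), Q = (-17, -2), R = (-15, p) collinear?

Collinearity: (R − P) must be parallel to (Q − P) = (5, 40/3).
Cross-multiplying the components: (p − (-46/3))·(5) = (7)·(40/3).
Solving gives p = 10/3.

10/3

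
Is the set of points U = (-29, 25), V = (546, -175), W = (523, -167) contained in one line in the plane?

UV = (575, -200), UW = (552, -192).
Checking proportionality: UW = 24/25·UV, so the vectors are parallel and the points are collinear.

Yes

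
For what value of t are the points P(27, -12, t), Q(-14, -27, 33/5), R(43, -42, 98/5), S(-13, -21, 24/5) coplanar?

The points are coplanar iff PQ · (PR × PS) = 0.
Expanding, this is linear in t: (-357)t + (13566/5) = 0.
So t = 38/5.

38/5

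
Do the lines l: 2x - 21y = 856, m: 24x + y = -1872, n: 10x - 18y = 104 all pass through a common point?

Yes

The three lines meet at one point iff the augmented coefficient matrix [aᵢ bᵢ cᵢ] has rank < 3, i.e. its determinant vanishes.
Here the determinant is 0.
It vanishes, so the lines are concurrent at (-76, -48).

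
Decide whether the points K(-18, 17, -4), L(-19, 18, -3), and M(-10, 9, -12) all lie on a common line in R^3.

Yes

KL = (-1, 1, 1), KM = (8, -8, -8).
Each component of KM is -8 times the corresponding component of KL, so KM = -8·KL and the points are collinear.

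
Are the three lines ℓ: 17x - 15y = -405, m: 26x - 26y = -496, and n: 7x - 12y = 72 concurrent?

The three lines meet at one point iff the augmented coefficient matrix [aᵢ bᵢ cᵢ] has rank < 3, i.e. its determinant vanishes.
Here the determinant is -198.
Nonzero, so no common point exists.

No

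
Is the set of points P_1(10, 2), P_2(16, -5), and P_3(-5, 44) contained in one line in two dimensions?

P_1P_2 = (6, -7), P_1P_3 = (-15, 42).
If collinear, P_1P_3 would be a scalar multiple of P_1P_2. But (6)·(42) ≠ (-7)·(-15) (difference 147), so they are not parallel; the points are not collinear.

No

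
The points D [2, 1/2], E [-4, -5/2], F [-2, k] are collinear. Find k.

Collinearity: (F − D) must be parallel to (E − D) = (-6, -3).
Cross-multiplying the components: (k − 1/2)·(-6) = (-4)·(-3).
Solving gives k = -3/2.

-3/2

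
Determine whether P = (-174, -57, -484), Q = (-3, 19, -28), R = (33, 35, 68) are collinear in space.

Yes

PQ = (171, 76, 456), PR = (207, 92, 552).
PQ × PR = (0, 0, 0).
The cross product vanishes, so the three points are collinear.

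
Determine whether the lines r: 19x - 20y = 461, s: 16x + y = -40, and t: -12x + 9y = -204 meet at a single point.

Lines aᵢx + bᵢy = cᵢ with pairwise distinct directions are concurrent exactly when det[aᵢ bᵢ cᵢ] = 0.
Here the determinant is 0.
It vanishes, so the lines are concurrent at (-1, -24).

Yes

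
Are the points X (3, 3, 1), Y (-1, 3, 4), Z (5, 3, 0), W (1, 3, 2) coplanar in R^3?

A normal to the plane through X, Y, Z is n = XY × XZ = (0, 2, 0).
The plane has equation n·P = 6. For W: n·W = 6.
Equal, so W lies in the plane and all four are coplanar.

Yes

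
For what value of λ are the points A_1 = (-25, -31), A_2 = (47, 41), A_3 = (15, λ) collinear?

The three points are collinear iff det[A_1A_2; A_1A_3] = 0.
This determinant is linear in λ: (72)λ + (-648) = 0, so λ = 9.

9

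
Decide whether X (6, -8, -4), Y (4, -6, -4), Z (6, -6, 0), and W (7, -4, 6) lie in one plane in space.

With X as base: XY = (-2, 2, 0), XZ = (0, 2, 4), XW = (1, 4, 10).
XZ × XW = (4, 4, -2).
XY · (XZ × XW) = 0.
The scalar triple product vanishes, so the four points are coplanar.

Yes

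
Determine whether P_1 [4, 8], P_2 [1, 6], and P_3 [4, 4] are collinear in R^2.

P_1P_2 = (-3, -2), P_1P_3 = (0, -4).
If collinear, P_1P_3 would be a scalar multiple of P_1P_2. But (-3)·(-4) ≠ (-2)·(0) (difference 12), so they are not parallel; the points are not collinear.

No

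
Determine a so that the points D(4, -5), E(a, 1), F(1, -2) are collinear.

The three points are collinear iff det[DE; DF] = 0.
This determinant is linear in a: (3)a + (6) = 0, so a = -2.

-2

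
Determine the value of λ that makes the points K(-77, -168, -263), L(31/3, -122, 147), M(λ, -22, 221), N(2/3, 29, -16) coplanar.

119/3

Coplanarity ⇔ det[KL; KM; KN] = 0.
Expanding, this is linear in λ: (69408)λ + (-2753184) = 0.
So λ = 119/3.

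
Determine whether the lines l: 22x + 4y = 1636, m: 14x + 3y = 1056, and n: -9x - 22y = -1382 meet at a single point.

Intersecting l and m: solving the 2×2 system gives (x, y) = (342/5, 164/5).
Substitute into n: (-9)(342/5) + (-22)(164/5) = -6686/5.
But n requires -1382 ≠ -6686/5, so the three lines have no common point.

No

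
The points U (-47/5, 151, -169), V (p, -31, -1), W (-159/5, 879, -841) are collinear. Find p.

-19/5

Collinearity requires UV × UW = 0; each component is linear in p.
The y-component gives (672)p + (12768/5) = 0, so p = -19/5.
The remaining components then also vanish.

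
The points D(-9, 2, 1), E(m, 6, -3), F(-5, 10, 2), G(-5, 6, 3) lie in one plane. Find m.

-13

Coplanarity ⇔ det[DE; DF; DG] = 0.
Expanding, this is linear in m: (12)m + (156) = 0.
So m = -13.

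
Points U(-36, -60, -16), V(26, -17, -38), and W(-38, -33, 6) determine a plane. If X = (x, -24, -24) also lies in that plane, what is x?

4

A normal to the plane is n = UV × UW = (1540, -1320, 1760).
X lies in the plane iff n · UX = 0.
This gives (1540)x + (-6160) = 0, so x = 4.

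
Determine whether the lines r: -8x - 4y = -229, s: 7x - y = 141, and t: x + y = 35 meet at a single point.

Intersecting r and s: solving the 2×2 system gives (x, y) = (793/36, 475/36).
Substitute into t: (1)(793/36) + (1)(475/36) = 317/9.
But t requires 35 ≠ 317/9, so the three lines have no common point.

No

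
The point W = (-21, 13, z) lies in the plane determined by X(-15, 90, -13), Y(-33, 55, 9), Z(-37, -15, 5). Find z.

The plane through X, Y, Z has equation 1680x − 160y + 1120z = -54160.
Substituting W: (1120)z + (-37360) = -54160, so z = -15.

-15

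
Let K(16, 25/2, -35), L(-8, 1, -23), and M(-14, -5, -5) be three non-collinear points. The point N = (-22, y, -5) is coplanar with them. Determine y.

A normal to the plane is n = KL × KM = (-135, 360, 75).
N lies in the plane iff n · KN = 0.
This gives (360)y + (2880) = 0, so y = -8.

-8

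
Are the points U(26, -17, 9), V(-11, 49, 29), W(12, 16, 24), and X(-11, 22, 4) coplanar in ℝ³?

With U as base: UV = (-37, 66, 20), UW = (-14, 33, 15), UX = (-37, 39, -5).
UW × UX = (-750, -625, 675).
UV · (UW × UX) = 0.
The scalar triple product vanishes, so the four points are coplanar.

Yes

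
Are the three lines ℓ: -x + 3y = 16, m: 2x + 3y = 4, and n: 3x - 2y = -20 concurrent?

Yes

Intersecting ℓ and m: solving the 2×2 system gives (x, y) = (-4, 4).
Substitute into n: (3)(-4) + (-2)(4) = -20.
This equals -20, so (-4, 4) lies on all three lines and they are concurrent.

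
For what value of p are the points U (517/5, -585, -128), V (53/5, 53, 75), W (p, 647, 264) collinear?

-379/5

Direction UV = (-464/5, 638, 203). From the y-coordinate of W, the parameter along the line is τ = (647 − (-585))/638 = 56/29.
Then p = 517/5 + 56/29·(-464/5) = -379/5.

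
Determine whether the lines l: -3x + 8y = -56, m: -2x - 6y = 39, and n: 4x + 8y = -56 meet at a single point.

No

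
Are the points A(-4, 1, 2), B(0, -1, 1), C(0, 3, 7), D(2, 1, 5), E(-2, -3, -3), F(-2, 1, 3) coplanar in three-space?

The plane through A, B, C has normal n = AB × AC = (-8, -24, 16) and equation n·P = 40.
Checking the remaining points: n·D = 40, n·E = 40, n·F = 40.
All equal 40, so all 6 points lie in one plane.

Yes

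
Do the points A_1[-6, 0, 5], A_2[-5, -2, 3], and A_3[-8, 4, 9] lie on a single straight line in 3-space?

A_1A_2 = (1, -2, -2), A_1A_3 = (-2, 4, 4).
Each component of A_1A_3 is -2 times the corresponding component of A_1A_2, so A_1A_3 = -2·A_1A_2 and the points are collinear.

Yes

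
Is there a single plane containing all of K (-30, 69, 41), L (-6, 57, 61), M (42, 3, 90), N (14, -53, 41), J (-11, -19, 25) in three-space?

The plane through K, L, M has normal n = KL × KM = (732, 264, -720) and equation n·P = -33264.
Checking the remaining points: n·N = -33264, n·J = -31068.
Since n·J = -31068 ≠ -33264, J is off the plane and the points are not all coplanar.

No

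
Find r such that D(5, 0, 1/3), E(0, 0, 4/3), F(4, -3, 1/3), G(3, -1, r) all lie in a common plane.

The points are coplanar iff DE · (DF × DG) = 0.
Expanding, this is linear in r: (15)r + (-10) = 0.
So r = 2/3.

2/3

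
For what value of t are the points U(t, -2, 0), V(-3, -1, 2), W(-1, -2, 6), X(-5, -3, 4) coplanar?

The points are coplanar iff UV · (UW × UX) = 0.
Expanding, this is linear in t: (-6)t + (-42) = 0.
So t = -7.

-7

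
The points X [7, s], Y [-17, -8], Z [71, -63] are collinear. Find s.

The three points are collinear iff det[XY; XZ] = 0.
This determinant is linear in s: (88)s + (2024) = 0, so s = -23.

-23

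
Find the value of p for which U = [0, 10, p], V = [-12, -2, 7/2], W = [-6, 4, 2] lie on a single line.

Direction VW = (6, 6, -3/2). From the x-coordinate of U, the parameter along the line is τ = (0 − (-12))/6 = 2.
Then p = 7/2 + 2·(-3/2) = 1/2.

1/2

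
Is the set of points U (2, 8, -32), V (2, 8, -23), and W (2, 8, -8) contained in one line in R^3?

UV = (0, 0, 9), UW = (0, 0, 24).
Each component of UW is 8/3 times the corresponding component of UV, so UW = 8/3·UV and the points are collinear.

Yes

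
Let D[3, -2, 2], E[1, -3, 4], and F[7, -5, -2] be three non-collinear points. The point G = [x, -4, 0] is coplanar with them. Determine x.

A normal to the plane is n = DE × DF = (10, 0, 10).
G lies in the plane iff n · DG = 0.
This gives (10)x + (-50) = 0, so x = 5.

5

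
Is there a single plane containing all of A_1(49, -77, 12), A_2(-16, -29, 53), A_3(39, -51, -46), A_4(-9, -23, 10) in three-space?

Yes

The four points are coplanar iff the 3×3 determinant with rows A_1A_2, A_1A_3, A_1A_4 is zero.
Rows: (-65, 48, 41), (-10, 26, -58), (-58, 54, -2).
Expanding along the first row: (-65)(3080) − (48)(-3344) + (41)(968) = 0.
Zero determinant ⇒ coplanar.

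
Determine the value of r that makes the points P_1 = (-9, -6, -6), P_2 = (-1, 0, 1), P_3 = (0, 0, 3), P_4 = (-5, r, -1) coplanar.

The points are coplanar iff P_1P_2 · (P_1P_3 × P_1P_4) = 0.
Expanding, this is linear in r: (-9)r + (-36) = 0.
So r = -4.

-4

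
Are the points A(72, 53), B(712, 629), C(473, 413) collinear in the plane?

No

AB = (640, 576), AC = (401, 360).
If collinear, AC would be a scalar multiple of AB. But (640)·(360) ≠ (576)·(401) (difference -576), so they are not parallel; the points are not collinear.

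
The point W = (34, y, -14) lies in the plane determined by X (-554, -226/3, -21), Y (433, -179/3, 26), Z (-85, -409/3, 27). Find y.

Coplanarity requires XY · (XZ × XW) = 0.
XY = (987, 47/3, 47), XZ = (469, -61, 48); the triple product is linear in y with coefficient -25333 and constant term -253330.
Setting it to zero: y = -10.

-10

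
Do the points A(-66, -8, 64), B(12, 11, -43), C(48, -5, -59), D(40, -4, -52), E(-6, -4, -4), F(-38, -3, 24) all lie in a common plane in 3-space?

No

The plane through A, B, C has normal n = AB × AC = (-2016, -2604, -1932) and equation n·P = 30240.
Checking the remaining points: n·D = 30240, n·E = 30240, n·F = 38052.
Since n·F = 38052 ≠ 30240, F is off the plane and the points are not all coplanar.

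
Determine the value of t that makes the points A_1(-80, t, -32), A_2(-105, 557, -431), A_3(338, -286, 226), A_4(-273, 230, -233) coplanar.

Coplanarity ⇔ det[A_1A_2; A_1A_3; A_1A_4] = 0.
Expanding, this is linear in t: (198090)t + (2773260) = 0.
So t = -14.

-14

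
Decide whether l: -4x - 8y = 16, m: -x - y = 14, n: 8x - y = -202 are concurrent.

Yes

The three lines meet at one point iff the augmented coefficient matrix [aᵢ bᵢ cᵢ] has rank < 3, i.e. its determinant vanishes.
Here the determinant is 0.
It vanishes, so the lines are concurrent at (-24, 10).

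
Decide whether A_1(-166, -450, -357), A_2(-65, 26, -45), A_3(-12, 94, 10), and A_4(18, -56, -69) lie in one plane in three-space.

No

The four points are coplanar iff the 3×3 determinant with rows A_1A_2, A_1A_3, A_1A_4 is zero.
Rows: (101, 476, 312), (154, 544, 367), (184, 394, 288).
Expanding along the first row: (101)(12074) − (476)(-23176) + (312)(-39420) = -47790.
Nonzero ⇒ not coplanar.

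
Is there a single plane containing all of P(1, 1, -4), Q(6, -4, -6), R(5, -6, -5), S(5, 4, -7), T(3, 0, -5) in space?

Yes

The plane through P, Q, R has normal n = PQ × PR = (-9, -3, -15) and equation n·X = 48.
Checking the remaining points: n·S = 48, n·T = 48.
All equal 48, so all 5 points lie in one plane.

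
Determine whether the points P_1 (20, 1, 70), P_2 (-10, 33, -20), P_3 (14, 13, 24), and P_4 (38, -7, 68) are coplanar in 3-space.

Yes

A normal to the plane through P_1, P_2, P_3 is n = P_1P_2 × P_1P_3 = (-392, -840, -168).
The plane has equation n·P = -20440. For P_4: n·P_4 = -20440.
Equal, so P_4 lies in the plane and all four are coplanar.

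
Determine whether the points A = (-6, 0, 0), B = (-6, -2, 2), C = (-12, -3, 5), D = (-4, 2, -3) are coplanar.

With A as base: AB = (0, -2, 2), AC = (-6, -3, 5), AD = (2, 2, -3).
AC × AD = (-1, -8, -6).
AB · (AC × AD) = 4.
Since 4 ≠ 0, the four points are not coplanar.

No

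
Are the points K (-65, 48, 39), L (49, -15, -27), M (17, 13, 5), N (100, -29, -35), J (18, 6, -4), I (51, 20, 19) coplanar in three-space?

No

The plane through K, L, M has normal n = KL × KM = (-168, -1536, 1176) and equation n·P = -16944.
Checking the remaining points: n·N = -13416, n·J = -16944, n·I = -16944.
Since n·N = -13416 ≠ -16944, N is off the plane and the points are not all coplanar.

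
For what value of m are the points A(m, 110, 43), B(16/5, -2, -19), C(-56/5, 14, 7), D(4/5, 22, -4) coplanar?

Coplanarity ⇔ det[AB; AC; AD] = 0.
Expanding, this is linear in m: (384)m + (3072/5) = 0.
So m = -8/5.

-8/5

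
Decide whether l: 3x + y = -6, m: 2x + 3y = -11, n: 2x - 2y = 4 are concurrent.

The three lines meet at one point iff the augmented coefficient matrix [aᵢ bᵢ cᵢ] has rank < 3, i.e. its determinant vanishes.
Here the determinant is 0.
It vanishes, so the lines are concurrent at (-1, -3).

Yes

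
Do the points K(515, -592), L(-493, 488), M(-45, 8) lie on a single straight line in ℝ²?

KL = (-1008, 1080), KM = (-560, 600).
det[KL; KM] = (-1008)(600) − (1080)(-560) = 0.
The determinant is zero, so the points are collinear.

Yes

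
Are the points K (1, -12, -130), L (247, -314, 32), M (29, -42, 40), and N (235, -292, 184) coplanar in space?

No

The four points are coplanar iff the 3×3 determinant with rows KL, KM, KN is zero.
Rows: (246, -302, 162), (28, -30, 170), (234, -280, 314).
Expanding along the first row: (246)(38180) − (-302)(-30988) + (162)(-820) = -98936.
Nonzero ⇒ not coplanar.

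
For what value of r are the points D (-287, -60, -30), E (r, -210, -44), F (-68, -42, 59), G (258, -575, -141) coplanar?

Normal to plane DFG: n = (43837, 72814, -122595); plane equation n·P = -13272209.
Requiring n·E = -13272209: (43837)r + (-9896760) = -13272209.
So r = -77.

-77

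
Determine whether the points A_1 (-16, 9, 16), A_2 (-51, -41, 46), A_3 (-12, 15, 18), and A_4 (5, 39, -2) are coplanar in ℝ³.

Yes

A normal to the plane through A_1, A_2, A_3 is n = A_1A_2 × A_1A_3 = (-280, 190, -10).
The plane has equation n·P = 6030. For A_4: n·A_4 = 6030.
Equal, so A_4 lies in the plane and all four are coplanar.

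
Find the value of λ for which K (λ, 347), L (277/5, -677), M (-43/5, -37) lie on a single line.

The three points are collinear iff det[KL; KM] = 0.
This determinant is linear in λ: (-640)λ + (-30080) = 0, so λ = -47.

-47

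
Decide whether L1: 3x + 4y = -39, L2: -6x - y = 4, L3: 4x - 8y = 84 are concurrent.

The three lines meet at one point iff the augmented coefficient matrix [aᵢ bᵢ cᵢ] has rank < 3, i.e. its determinant vanishes.
Here the determinant is -104.
Nonzero, so no common point exists.

No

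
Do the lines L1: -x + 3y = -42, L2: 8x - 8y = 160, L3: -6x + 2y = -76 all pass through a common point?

The three lines meet at one point iff the augmented coefficient matrix [aᵢ bᵢ cᵢ] has rank < 3, i.e. its determinant vanishes.
Here the determinant is 0.
It vanishes, so the lines are concurrent at (9, -11).

Yes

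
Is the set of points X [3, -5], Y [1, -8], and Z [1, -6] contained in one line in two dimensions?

XY = (-2, -3), XZ = (-2, -1).
det[XY; XZ] = (-2)(-1) − (-3)(-2) = -4.
The determinant is nonzero, so they are not collinear.

No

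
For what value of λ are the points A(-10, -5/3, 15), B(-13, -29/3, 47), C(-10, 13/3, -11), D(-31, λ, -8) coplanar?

-2/3

The points are coplanar iff AB · (AC × AD) = 0.
Expanding, this is linear in λ: (-78)λ + (-52) = 0.
So λ = -2/3.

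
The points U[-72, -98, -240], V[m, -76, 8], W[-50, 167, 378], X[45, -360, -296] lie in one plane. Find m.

Normal to plane UWX: n = (147076, 73538, -36769); plane equation n·P = -8971636.
Requiring n·V = -8971636: (147076)m + (-5883040) = -8971636.
So m = -21.

-21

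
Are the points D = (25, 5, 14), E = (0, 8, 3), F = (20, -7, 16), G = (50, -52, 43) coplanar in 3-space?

Yes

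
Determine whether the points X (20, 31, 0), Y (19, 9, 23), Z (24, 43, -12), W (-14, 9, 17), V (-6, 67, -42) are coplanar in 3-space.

The plane through X, Y, Z has normal n = XY × XZ = (-12, 80, 76) and equation n·P = 2240.
Checking the remaining points: n·W = 2180, n·V = 2240.
Since n·W = 2180 ≠ 2240, W is off the plane and the points are not all coplanar.

No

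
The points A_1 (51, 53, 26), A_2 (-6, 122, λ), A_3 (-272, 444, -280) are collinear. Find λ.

Collinearity requires A_1A_2 × A_1A_3 = 0; each component is linear in λ.
The x-component gives (-391)λ + (-10948) = 0, so λ = -28.
The remaining components then also vanish.

-28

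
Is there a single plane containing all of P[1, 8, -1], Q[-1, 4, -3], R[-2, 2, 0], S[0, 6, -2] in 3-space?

Yes

With P as base: PQ = (-2, -4, -2), PR = (-3, -6, 1), PS = (-1, -2, -1).
PR × PS = (8, -4, 0).
PQ · (PR × PS) = 0.
The scalar triple product vanishes, so the four points are coplanar.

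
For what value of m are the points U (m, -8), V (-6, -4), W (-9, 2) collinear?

Collinearity: (U − V) must be parallel to (W − V) = (-3, 6).
Cross-multiplying the components: (m − (-6))·(6) = (-4)·(-3).
Solving gives m = -4.

-4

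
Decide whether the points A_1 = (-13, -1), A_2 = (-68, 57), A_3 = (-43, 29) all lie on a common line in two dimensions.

No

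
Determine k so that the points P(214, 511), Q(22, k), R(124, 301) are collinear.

Collinearity: (Q − P) must be parallel to (R − P) = (-90, -210).
Cross-multiplying the components: (k − 511)·(-90) = (-192)·(-210).
Solving gives k = 63.

63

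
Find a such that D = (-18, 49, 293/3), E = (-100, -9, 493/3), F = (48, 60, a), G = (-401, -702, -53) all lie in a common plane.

Normal to plane DEG: n = (176416/3, -37888, 39368); plane equation n·P = 2789800/3.
Requiring n·F = 2789800/3: (39368)a + (549376) = 2789800/3.
So a = 29/3.

29/3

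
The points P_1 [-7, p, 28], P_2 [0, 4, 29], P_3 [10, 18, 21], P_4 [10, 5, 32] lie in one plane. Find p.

The points are coplanar iff P_1P_2 · (P_1P_3 × P_1P_4) = 0.
Expanding, this is linear in p: (110)p + (-220) = 0.
So p = 2.

2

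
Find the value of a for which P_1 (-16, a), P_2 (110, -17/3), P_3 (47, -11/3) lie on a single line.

Collinearity: (P_1 − P_2) must be parallel to (P_3 − P_2) = (-63, 2).
Cross-multiplying the components: (a − (-17/3))·(-63) = (-126)·(2).
Solving gives a = -5/3.

-5/3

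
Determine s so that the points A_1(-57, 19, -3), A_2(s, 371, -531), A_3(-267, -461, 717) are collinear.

Direction A_1A_3 = (-210, -480, 720). From the y-coordinate of A_2, the parameter along the line is τ = (371 − 19)/(-480) = -11/15.
Then s = (-57) + (-11/15)·(-210) = 97.

97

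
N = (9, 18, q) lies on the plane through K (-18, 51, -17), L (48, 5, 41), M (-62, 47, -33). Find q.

16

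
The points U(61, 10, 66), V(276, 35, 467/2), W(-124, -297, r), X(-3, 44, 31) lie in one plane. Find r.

-361/2

The points are coplanar iff UV · (UW × UX) = 0.
Expanding, this is linear in r: (-8910)r + (-1608255) = 0.
So r = -361/2.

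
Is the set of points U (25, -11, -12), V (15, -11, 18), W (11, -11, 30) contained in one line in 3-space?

Yes

UV = (-10, 0, 30), UW = (-14, 0, 42).
Each component of UW is 7/5 times the corresponding component of UV, so UW = 7/5·UV and the points are collinear.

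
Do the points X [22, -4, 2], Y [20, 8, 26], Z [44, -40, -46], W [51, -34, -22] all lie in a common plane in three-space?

With X as base: XY = (-2, 12, 24), XZ = (22, -36, -48), XW = (29, -30, -24).
XZ × XW = (-576, -864, 384).
XY · (XZ × XW) = 0.
The scalar triple product vanishes, so the four points are coplanar.

Yes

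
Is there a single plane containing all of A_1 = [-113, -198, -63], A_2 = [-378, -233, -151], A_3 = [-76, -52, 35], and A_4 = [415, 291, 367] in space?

Yes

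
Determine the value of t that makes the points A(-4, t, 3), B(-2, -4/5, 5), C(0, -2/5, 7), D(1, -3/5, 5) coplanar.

Coplanarity ⇔ det[AB; AC; AD] = 0.
Expanding, this is linear in t: (-6)t + (-36/5) = 0.
So t = -6/5.

-6/5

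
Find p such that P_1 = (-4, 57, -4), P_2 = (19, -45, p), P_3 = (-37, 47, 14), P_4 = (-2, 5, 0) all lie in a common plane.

Normal to plane P_1P_3P_4: n = (896, 168, 1736); plane equation n·P = -952.
Requiring n·P_2 = -952: (1736)p + (9464) = -952.
So p = -6.

-6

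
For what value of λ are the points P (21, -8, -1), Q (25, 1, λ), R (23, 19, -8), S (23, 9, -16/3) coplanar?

-3

Normal to plane PRS: n = (2, -16/3, -20); plane equation n·X = 314/3.
Requiring n·Q = 314/3: (-20)λ + (134/3) = 314/3.
So λ = -3.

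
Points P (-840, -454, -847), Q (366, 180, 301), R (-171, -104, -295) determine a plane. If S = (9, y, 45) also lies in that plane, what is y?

-6

A normal to the plane is n = PQ × PR = (-51832, 102300, -2046).
S lies in the plane iff n · PS = 0.
This gives (102300)y + (613800) = 0, so y = -6.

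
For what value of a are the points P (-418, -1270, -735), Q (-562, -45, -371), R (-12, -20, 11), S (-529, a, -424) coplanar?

Normal to plane PQR: n = (458850, 255208, -677350); plane equation n·X = -18061210.
Requiring n·S = -18061210: (255208)a + (44464750) = -18061210.
So a = -245.

-245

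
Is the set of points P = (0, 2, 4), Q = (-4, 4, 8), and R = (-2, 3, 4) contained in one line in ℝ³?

PQ = (-4, 2, 4), PR = (-2, 1, 0).
Comparing components 2 and 3: (2)(0) − (4)(1) = -4 ≠ 0, so PQ and PR are not parallel and the points are not collinear.

No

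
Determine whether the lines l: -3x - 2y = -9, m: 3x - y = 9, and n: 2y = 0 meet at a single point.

Yes

Intersecting l and m: solving the 2×2 system gives (x, y) = (3, 0).
Substitute into n: (0)(3) + (2)(0) = 0.
This equals 0, so (3, 0) lies on all three lines and they are concurrent.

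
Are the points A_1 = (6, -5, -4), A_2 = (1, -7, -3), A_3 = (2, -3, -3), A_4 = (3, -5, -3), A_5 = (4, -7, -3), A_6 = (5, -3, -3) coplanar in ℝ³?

No

The plane through A_1, A_2, A_3 has normal n = A_1A_2 × A_1A_3 = (-4, 1, -18) and equation n·P = 43.
Checking the remaining points: n·A_4 = 37, n·A_5 = 31, n·A_6 = 31.
Since n·A_4 = 37 ≠ 43, A_4 is off the plane and the points are not all coplanar.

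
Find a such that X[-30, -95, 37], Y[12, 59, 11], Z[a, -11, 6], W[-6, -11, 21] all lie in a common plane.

3

Normal to plane XYW: n = (-280, 48, -168); plane equation n·P = -2376.
Requiring n·Z = -2376: (-280)a + (-1536) = -2376.
So a = 3.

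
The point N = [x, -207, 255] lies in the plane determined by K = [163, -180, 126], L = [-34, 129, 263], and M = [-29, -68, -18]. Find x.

268

A normal to the plane is n = KL × KM = (-59840, -54672, 37264).
N lies in the plane iff n · KN = 0.
This gives (-59840)x + (16037120) = 0, so x = 268.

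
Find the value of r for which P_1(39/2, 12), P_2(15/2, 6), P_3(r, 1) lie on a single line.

The three points are collinear iff det[P_1P_2; P_1P_3] = 0.
This determinant is linear in r: (6)r + (15) = 0, so r = -5/2.

-5/2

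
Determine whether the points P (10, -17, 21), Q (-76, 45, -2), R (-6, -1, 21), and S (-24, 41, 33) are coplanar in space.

No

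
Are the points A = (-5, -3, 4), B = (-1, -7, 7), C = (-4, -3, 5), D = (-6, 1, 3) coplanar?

The four points are coplanar iff the 3×3 determinant with rows AB, AC, AD is zero.
Rows: (4, -4, 3), (1, 0, 1), (-1, 4, -1).
Expanding along the first row: (4)(-4) − (-4)(0) + (3)(4) = -4.
Nonzero ⇒ not coplanar.

No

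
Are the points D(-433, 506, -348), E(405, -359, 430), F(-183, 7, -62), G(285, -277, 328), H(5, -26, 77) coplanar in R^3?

No

The plane through D, E, F has normal n = DE × DF = (140832, -45168, -201912) and equation n·P = -13569888.
Checking the remaining points: n·G = -13578480, n·H = -13668696.
Since n·G = -13578480 ≠ -13569888, G is off the plane and the points are not all coplanar.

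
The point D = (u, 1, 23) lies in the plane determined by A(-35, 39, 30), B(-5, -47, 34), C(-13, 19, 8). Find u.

The plane through A, B, C has equation 1972x + 748y + 1292z = -1088.
Substituting D: (1972)u + (30464) = -1088, so u = -16.

-16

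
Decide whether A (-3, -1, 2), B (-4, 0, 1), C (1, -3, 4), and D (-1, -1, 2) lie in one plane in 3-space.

The four points are coplanar iff the 3×3 determinant with rows AB, AC, AD is zero.
Rows: (-1, 1, -1), (4, -2, 2), (2, 0, 0).
Expanding along the first row: (-1)(0) − (1)(-4) + (-1)(4) = 0.
Zero determinant ⇒ coplanar.

Yes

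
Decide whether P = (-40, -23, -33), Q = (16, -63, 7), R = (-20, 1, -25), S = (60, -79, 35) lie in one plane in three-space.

With P as base: PQ = (56, -40, 40), PR = (20, 24, 8), PS = (100, -56, 68).
PR × PS = (2080, -560, -3520).
PQ · (PR × PS) = -1920.
Since -1920 ≠ 0, the four points are not coplanar.

No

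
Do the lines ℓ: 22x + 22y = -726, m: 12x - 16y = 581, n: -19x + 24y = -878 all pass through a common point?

No

Intersecting ℓ and m: solving the 2×2 system gives (x, y) = (53/28, -977/28).
Substitute into n: (-19)(53/28) + (24)(-977/28) = -24455/28.
But n requires -878 ≠ -24455/28, so the three lines have no common point.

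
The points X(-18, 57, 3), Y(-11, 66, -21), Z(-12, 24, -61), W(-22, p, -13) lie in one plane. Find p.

Normal to plane XYZ: n = (-1368, 304, -285); plane equation n·P = 41097.
Requiring n·W = 41097: (304)p + (33801) = 41097.
So p = 24.

24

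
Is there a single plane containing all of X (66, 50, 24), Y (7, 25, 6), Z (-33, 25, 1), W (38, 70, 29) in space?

The four points are coplanar iff the 3×3 determinant with rows XY, XZ, XW is zero.
Rows: (-59, -25, -18), (-99, -25, -23), (-28, 20, 5).
Expanding along the first row: (-59)(335) − (-25)(-1139) + (-18)(-2680) = 0.
Zero determinant ⇒ coplanar.

Yes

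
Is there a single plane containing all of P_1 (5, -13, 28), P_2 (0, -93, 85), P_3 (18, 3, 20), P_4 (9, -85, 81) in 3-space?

No

The four points are coplanar iff the 3×3 determinant with rows P_1P_2, P_1P_3, P_1P_4 is zero.
Rows: (-5, -80, 57), (13, 16, -8), (4, -72, 53).
Expanding along the first row: (-5)(272) − (-80)(721) + (57)(-1000) = -680.
Nonzero ⇒ not coplanar.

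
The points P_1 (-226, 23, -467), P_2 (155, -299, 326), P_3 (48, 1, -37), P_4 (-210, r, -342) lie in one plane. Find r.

-255/2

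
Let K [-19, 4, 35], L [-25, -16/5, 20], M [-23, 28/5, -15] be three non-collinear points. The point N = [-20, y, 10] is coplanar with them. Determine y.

The plane through K, L, M has equation 384x − 240y − (192/5)z = -9600.
Substituting N: (-240)y + (-8064) = -9600, so y = 32/5.

32/5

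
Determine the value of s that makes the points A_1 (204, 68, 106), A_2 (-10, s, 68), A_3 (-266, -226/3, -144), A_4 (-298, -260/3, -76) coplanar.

4/3

Normal to plane A_1A_3A_4: n = (-12580, 39960, 740); plane equation n·P = 229400.
Requiring n·A_2 = 229400: (39960)s + (176120) = 229400.
So s = 4/3.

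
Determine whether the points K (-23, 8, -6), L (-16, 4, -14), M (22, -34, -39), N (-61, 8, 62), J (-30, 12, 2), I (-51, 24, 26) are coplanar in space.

Yes

The plane through K, L, M has normal n = KL × KM = (-204, -129, -114) and equation n·P = 4344.
Checking the remaining points: n·N = 4344, n·J = 4344, n·I = 4344.
All equal 4344, so all 6 points lie in one plane.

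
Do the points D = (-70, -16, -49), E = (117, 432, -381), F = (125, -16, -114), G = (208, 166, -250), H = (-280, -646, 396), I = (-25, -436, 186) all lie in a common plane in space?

No

The plane through D, E, F has normal n = DE × DF = (-29120, -52585, -87360) and equation n·P = 7160400.
Checking the remaining points: n·G = 7053930, n·H = 7528950, n·I = 7406100.
Since n·G = 7053930 ≠ 7160400, G is off the plane and the points are not all coplanar.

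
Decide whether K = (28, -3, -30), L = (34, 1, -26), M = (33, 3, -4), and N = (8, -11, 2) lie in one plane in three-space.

With K as base: KL = (6, 4, 4), KM = (5, 6, 26), KN = (-20, -8, 32).
KM × KN = (400, -680, 80).
KL · (KM × KN) = 0.
The scalar triple product vanishes, so the four points are coplanar.

Yes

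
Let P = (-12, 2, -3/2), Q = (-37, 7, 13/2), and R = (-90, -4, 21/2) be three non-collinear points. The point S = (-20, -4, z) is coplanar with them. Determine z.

-7/2

Coplanarity requires PQ · (PR × PS) = 0.
PQ = (-25, 5, 8), PR = (-78, -6, 12); the triple product is linear in z with coefficient 540 and constant term 1890.
Setting it to zero: z = -7/2.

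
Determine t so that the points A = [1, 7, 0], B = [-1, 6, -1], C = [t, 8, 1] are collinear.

Direction AB = (-2, -1, -1). From the y-coordinate of C, the parameter along the line is τ = (8 − 7)/(-1) = -1.
Then t = 1 + (-1)·(-2) = 3.

3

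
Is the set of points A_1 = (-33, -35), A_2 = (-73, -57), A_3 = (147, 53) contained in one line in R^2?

No

A_1A_2 = (-40, -22), A_1A_3 = (180, 88).
If collinear, A_1A_3 would be a scalar multiple of A_1A_2. But (-40)·(88) ≠ (-22)·(180) (difference 440), so they are not parallel; the points are not collinear.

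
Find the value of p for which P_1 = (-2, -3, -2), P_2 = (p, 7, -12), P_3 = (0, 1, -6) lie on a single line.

3

Collinearity requires P_1P_2 × P_1P_3 = 0; each component is linear in p.
The y-component gives (4)p + (-12) = 0, so p = 3.
The remaining components then also vanish.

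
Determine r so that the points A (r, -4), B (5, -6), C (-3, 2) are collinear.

Collinearity: (A − B) must be parallel to (C − B) = (-8, 8).
Cross-multiplying the components: (r − 5)·(8) = (2)·(-8).
Solving gives r = 3.

3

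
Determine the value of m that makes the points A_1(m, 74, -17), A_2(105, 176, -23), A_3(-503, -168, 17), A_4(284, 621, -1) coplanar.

The points are coplanar iff A_1A_2 · (A_1A_3 × A_1A_4) = 0.
Expanding, this is linear in m: (25368)m + (684936) = 0.
So m = -27.

-27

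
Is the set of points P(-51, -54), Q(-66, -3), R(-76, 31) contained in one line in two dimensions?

Yes

PQ = (-15, 51), PR = (-25, 85).
Checking proportionality: PR = 5/3·PQ, so the vectors are parallel and the points are collinear.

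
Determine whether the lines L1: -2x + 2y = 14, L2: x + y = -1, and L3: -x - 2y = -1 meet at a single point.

No

Intersecting L1 and L2: solving the 2×2 system gives (x, y) = (-4, 3).
Substitute into L3: (-1)(-4) + (-2)(3) = -2.
But L3 requires -1 ≠ -2, so the three lines have no common point.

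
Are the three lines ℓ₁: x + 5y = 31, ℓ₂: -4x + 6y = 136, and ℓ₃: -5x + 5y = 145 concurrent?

Intersecting ℓ₁ and ℓ₂: solving the 2×2 system gives (x, y) = (-19, 10).
Substitute into ℓ₃: (-5)(-19) + (5)(10) = 145.
This equals 145, so (-19, 10) lies on all three lines and they are concurrent.

Yes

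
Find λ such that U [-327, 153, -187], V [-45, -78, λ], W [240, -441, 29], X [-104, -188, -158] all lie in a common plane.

Normal to plane UWX: n = (56430, 31725, -60885); plane equation n·P = -2213190.
Requiring n·V = -2213190: (-60885)λ + (-5013900) = -2213190.
So λ = -46.

-46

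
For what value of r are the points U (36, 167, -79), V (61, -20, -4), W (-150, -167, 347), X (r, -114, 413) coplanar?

-226

Coplanarity ⇔ det[UV; UW; UX] = 0.
Expanding, this is linear in r: (-54612)r + (-12342312) = 0.
So r = -226.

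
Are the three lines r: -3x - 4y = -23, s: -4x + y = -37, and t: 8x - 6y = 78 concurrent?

The three lines meet at one point iff the augmented coefficient matrix [aᵢ bᵢ cᵢ] has rank < 3, i.e. its determinant vanishes.
Here the determinant is 0.
It vanishes, so the lines are concurrent at (9, -1).

Yes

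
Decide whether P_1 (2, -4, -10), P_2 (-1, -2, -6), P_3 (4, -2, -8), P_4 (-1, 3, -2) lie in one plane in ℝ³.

A normal to the plane through P_1, P_2, P_3 is n = P_1P_2 × P_1P_3 = (-4, 14, -10).
The plane has equation n·P = 36. For P_4: n·P_4 = 66.
66 ≠ 36, so P_4 is off the plane.

No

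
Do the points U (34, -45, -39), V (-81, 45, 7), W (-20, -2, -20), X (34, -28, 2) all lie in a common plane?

No

A normal to the plane through U, V, W is n = UV × UW = (-268, -299, -85).
The plane has equation n·P = 7658. For X: n·X = -910.
-910 ≠ 7658, so X is off the plane.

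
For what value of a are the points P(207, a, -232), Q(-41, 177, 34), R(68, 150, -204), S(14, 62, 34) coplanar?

The points are coplanar iff PQ · (PR × PS) = 0.
Expanding, this is linear in a: (13090)a + (1531530) = 0.
So a = -117.

-117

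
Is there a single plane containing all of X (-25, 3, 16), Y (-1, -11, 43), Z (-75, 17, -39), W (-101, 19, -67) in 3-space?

No

A normal to the plane through X, Y, Z is n = XY × XZ = (392, -30, -364).
The plane has equation n·P = -15714. For W: n·W = -15774.
-15774 ≠ -15714, so W is off the plane.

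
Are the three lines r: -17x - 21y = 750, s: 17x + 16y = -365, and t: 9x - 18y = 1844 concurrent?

No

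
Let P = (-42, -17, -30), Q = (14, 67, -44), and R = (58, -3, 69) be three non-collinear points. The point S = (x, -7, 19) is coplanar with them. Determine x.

10

The plane through P, Q, R has equation 8512x − 6944y − 7616z = -10976.
Substituting S: (8512)x + (-96096) = -10976, so x = 10.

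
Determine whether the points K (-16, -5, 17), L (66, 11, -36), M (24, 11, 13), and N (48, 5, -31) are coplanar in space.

Yes

With K as base: KL = (82, 16, -53), KM = (40, 16, -4), KN = (64, 10, -48).
KM × KN = (-728, 1664, -624).
KL · (KM × KN) = 0.
The scalar triple product vanishes, so the four points are coplanar.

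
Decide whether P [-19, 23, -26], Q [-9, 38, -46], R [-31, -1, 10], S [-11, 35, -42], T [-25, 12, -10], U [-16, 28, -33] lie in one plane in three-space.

The plane through P, Q, R has normal n = PQ × PR = (60, -120, -60) and equation n·X = -2340.
Checking the remaining points: n·S = -2340, n·T = -2340, n·U = -2340.
All equal -2340, so all 6 points lie in one plane.

Yes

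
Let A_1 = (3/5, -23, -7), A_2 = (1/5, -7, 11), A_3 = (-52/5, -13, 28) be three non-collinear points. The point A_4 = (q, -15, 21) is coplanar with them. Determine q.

-41/5

Coplanarity requires A_1A_2 · (A_1A_3 × A_1A_4) = 0.
A_1A_2 = (-2/5, 16, 18), A_1A_3 = (-11, 10, 35); the triple product is linear in q with coefficient 380 and constant term 3116.
Setting it to zero: q = -41/5.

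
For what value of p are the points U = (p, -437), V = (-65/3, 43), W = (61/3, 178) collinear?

Collinearity: (U − V) must be parallel to (W − V) = (42, 135).
Cross-multiplying the components: (p − (-65/3))·(135) = (-480)·(42).
Solving gives p = -171.

-171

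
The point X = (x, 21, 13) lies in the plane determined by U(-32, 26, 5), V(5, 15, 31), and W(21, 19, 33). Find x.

Coplanarity requires UV · (UW × UX) = 0.
UV = (37, -11, 26), UW = (53, -7, 28); the triple product is linear in x with coefficient -126 and constant term -3150.
Setting it to zero: x = -25.

-25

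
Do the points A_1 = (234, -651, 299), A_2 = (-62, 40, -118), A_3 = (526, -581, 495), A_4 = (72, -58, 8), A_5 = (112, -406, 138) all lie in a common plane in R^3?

No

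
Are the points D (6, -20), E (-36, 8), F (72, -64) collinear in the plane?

DE = (-42, 28), DF = (66, -44).
Twice the signed area of △DEF is (-42)(-44) − (28)(66) = 0.
The triangle is degenerate (zero area), so the points are collinear.

Yes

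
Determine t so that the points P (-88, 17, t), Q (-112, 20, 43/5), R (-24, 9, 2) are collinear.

34/5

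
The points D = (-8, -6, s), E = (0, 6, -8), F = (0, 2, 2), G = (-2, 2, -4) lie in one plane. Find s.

-2

Coplanarity ⇔ det[DE; DF; DG] = 0.
Expanding, this is linear in s: (8)s + (16) = 0.
So s = -2.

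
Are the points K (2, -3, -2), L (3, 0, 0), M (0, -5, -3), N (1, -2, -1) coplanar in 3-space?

The four points are coplanar iff the 3×3 determinant with rows KL, KM, KN is zero.
Rows: (1, 3, 2), (-2, -2, -1), (-1, 1, 1).
Expanding along the first row: (1)(-1) − (3)(-3) + (2)(-4) = 0.
Zero determinant ⇒ coplanar.

Yes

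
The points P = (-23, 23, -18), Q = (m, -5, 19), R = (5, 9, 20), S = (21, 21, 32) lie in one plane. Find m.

The points are coplanar iff PQ · (PR × PS) = 0.
Expanding, this is linear in m: (-624)m + (-1248) = 0.
So m = -2.

-2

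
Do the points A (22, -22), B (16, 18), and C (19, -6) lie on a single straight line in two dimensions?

AB = (-6, 40), AC = (-3, 16).
If collinear, AC would be a scalar multiple of AB. But (-6)·(16) ≠ (40)·(-3) (difference 24), so they are not parallel; the points are not collinear.

No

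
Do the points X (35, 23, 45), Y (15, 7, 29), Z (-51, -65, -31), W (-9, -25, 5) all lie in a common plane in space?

Yes

With X as base: XY = (-20, -16, -16), XZ = (-86, -88, -76), XW = (-44, -48, -40).
XZ × XW = (-128, -96, 256).
XY · (XZ × XW) = 0.
The scalar triple product vanishes, so the four points are coplanar.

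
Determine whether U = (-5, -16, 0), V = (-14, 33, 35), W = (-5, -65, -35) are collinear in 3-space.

No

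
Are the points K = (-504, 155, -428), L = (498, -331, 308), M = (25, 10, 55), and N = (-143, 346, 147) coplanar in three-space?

The four points are coplanar iff the 3×3 determinant with rows KL, KM, KN is zero.
Rows: (1002, -486, 736), (529, -145, 483), (361, 191, 575).
Expanding along the first row: (1002)(-175628) − (-486)(129812) + (736)(153384) = 0.
Zero determinant ⇒ coplanar.

Yes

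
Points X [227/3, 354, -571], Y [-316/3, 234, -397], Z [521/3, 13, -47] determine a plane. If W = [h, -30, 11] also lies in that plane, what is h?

56/3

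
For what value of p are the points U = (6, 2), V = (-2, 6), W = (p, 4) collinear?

2

Collinearity: (W − U) must be parallel to (V − U) = (-8, 4).
Cross-multiplying the components: (p − 6)·(4) = (2)·(-8).
Solving gives p = 2.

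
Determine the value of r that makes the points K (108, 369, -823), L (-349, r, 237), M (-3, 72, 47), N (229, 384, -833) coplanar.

The points are coplanar iff KL · (KM × KN) = 0.
Expanding, this is linear in r: (104160)r + (2499840) = 0.
So r = -24.

-24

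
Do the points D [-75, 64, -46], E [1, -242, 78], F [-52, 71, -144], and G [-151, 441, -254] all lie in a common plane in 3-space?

No

A normal to the plane through D, E, F is n = DE × DF = (29120, 10300, 7570).
The plane has equation n·P = -1873020. For G: n·G = -1777600.
-1777600 ≠ -1873020, so G is off the plane.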